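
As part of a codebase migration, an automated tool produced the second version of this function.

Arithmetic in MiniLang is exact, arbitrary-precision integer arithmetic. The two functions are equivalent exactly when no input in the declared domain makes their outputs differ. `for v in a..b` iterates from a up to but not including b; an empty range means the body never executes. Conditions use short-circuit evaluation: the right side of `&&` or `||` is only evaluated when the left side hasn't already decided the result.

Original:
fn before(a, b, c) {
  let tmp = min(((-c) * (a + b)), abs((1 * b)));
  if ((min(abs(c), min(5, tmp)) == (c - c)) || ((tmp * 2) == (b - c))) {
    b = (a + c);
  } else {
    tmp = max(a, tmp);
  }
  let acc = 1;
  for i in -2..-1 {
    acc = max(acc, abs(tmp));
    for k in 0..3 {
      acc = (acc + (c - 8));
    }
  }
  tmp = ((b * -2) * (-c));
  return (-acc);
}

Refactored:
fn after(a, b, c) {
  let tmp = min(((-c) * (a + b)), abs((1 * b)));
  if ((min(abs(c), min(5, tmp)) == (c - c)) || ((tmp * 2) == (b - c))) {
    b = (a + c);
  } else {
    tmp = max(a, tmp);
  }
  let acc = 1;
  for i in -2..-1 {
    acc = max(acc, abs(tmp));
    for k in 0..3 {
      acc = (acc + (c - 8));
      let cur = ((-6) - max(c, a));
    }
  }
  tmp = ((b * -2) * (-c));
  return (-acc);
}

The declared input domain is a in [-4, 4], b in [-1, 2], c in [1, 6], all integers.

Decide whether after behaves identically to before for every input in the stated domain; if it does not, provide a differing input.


The two versions differ — the changes include min/max/abs usage differs; and statement counts differ; and arithmetic usage differs; and local variable names differ; and constant usage differs.
One worked example (a=4, b=0, c=1) — before: tmp = -4; ((min(abs(c), min(5, tmp)) == (c - c)) || ((tmp * 2) == (b - c))) -> false; tmp = 4; acc = 1; [i=-2]; acc = 4; [k=0]; acc = -3; [k=1]; acc = -10; [k=2]; acc = -17; tmp = 0; return 17; after: tmp = -4; ((min(abs(c), min(5, tmp)) == (c - c)) || ((tmp * 2) == (b - c))) -> false; tmp = 4; acc = 1; [i=-2]; acc = 4; [k=0]; acc = -3; cur = -10; [k=1]; acc = -10; cur = -10; [k=2]; acc = -17; cur = -10; tmp = 0; return 17; agreement on 17.
An exhaustive pass over the 216 declared inputs shows identical outputs.
verdict: equivalent


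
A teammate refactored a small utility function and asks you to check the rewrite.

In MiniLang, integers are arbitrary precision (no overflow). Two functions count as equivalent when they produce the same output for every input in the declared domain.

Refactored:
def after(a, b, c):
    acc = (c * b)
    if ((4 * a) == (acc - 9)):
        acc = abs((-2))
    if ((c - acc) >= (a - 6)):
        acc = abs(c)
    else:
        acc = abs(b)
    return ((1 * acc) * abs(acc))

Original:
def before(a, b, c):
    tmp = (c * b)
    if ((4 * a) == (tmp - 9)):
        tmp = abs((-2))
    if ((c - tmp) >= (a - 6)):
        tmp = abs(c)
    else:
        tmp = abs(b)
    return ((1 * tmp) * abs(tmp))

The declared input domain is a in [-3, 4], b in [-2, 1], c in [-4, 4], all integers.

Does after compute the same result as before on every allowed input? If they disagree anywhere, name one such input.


Behavior is preserved: although local variable names differ, the outputs never diverge.
As a probe, take a=-2, b=-2, c=0: before runs tmp becomes 0; next ((4 * a) == (tmp - 9)) evaluates to false; next ((c - tmp) >= (a - 6)) evaluates to true; next tmp becomes 0; next final value 0; after runs acc becomes 0; next ((4 * a) == (acc - 9)) evaluates to false; next ((c - acc) >= (a - 6)) evaluates to true; next acc becomes 0; next final value 0; both end at 0.
Checked all 288 inputs in the declared domain: the outputs agree on every one.
verdict: equivalent


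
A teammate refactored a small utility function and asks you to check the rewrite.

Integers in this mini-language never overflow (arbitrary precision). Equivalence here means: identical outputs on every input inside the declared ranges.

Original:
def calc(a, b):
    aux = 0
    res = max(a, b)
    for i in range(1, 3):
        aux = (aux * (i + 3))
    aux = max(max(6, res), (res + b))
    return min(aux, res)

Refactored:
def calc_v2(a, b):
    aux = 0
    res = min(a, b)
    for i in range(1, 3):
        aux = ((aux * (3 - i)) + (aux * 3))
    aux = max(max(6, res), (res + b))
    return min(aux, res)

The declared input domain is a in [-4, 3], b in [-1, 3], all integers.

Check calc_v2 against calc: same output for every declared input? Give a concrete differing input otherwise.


Input a=-4, b=-1: -1 from calc versus -4 from calc_v2.
verdict: not equivalent; witness: a=-4, b=-1


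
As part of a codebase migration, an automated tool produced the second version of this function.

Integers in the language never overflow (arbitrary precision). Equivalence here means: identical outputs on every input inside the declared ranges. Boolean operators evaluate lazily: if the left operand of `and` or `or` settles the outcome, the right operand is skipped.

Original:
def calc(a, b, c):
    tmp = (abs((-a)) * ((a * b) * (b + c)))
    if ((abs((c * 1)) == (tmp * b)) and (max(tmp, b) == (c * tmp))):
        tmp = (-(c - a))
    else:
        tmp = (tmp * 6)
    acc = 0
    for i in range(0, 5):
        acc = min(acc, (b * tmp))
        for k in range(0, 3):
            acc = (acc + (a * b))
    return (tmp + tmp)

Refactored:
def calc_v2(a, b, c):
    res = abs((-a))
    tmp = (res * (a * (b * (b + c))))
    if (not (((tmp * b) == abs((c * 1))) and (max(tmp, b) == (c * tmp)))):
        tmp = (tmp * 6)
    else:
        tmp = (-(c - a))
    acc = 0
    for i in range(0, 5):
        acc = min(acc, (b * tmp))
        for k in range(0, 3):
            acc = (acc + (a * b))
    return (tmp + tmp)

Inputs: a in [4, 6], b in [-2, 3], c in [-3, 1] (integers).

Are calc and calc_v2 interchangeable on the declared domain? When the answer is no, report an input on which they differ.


This is a faithful refactor — statement counts differ, boolean connective usage differs, local variable names differ, but the computed results match everywhere.
Tracing a=6, b=-1, c=1: calc: tmp becomes 0; next ((abs((c * 1)) == (tmp * b)) and (max(tmp, b) == (c * tmp))) evaluates to false; next tmp becomes 0; next acc becomes 0; next at i=0:; next acc becomes 0; next at k=0:; next acc becomes -6; next at k=1:; next acc becomes -12; next at k=2:; next acc becomes -18; next at i=1:; next acc becomes -18; next at k=0:; next acc becomes -24; next at k=1:; next acc becomes -30; next at k=2:; next acc becomes -36; next at i=2:; next acc becomes -36; next at k=0:; next acc becomes -42; next at k=1:; next acc becomes -48; next at k=2:; next acc becomes -54; next at i=3:; next acc becomes -54; next at k=0:; next acc becomes -60; next at k=1:; next acc becomes -66; next at k=2:; next acc becomes -72; next at i=4:; next acc becomes -72; next at k=0:; next acc becomes -78; next at k=1:; next acc becomes -84; next at k=2:; next acc becomes -90; next final value 0 | calc_v2: res becomes 6; next tmp becomes 0; next (not (((tmp * b) == abs((c * 1))) and (max(tmp, b) == (c * tmp)))) evaluates to true; next tmp becomes 0; next acc becomes 0; next at i=0:; next acc becomes 0; next at k=0:; next acc becomes -6; next at k=1:; next acc becomes -12; next at k=2:; next acc becomes -18; next at i=1:; next acc becomes -18; next at k=0:; next acc becomes -24; next at k=1:; next acc becomes -30; next at k=2:; next acc becomes -36; next at i=2:; next acc becomes -36; next at k=0:; next acc becomes -42; next at k=1:; next acc becomes -48; next at k=2:; next acc becomes -54; next at i=3:; next acc becomes -54; next at k=0:; next acc becomes -60; next at k=1:; next acc becomes -66; next at k=2:; next acc becomes -72; next at i=4:; next acc becomes -72; next at k=0:; next acc becomes -78; next at k=1:; next acc becomes -84; next at k=2:; next acc becomes -90; next final value 0 — matching result 0.
Checked all 90 inputs in the declared domain: the outputs agree on every one.
verdict: equivalent


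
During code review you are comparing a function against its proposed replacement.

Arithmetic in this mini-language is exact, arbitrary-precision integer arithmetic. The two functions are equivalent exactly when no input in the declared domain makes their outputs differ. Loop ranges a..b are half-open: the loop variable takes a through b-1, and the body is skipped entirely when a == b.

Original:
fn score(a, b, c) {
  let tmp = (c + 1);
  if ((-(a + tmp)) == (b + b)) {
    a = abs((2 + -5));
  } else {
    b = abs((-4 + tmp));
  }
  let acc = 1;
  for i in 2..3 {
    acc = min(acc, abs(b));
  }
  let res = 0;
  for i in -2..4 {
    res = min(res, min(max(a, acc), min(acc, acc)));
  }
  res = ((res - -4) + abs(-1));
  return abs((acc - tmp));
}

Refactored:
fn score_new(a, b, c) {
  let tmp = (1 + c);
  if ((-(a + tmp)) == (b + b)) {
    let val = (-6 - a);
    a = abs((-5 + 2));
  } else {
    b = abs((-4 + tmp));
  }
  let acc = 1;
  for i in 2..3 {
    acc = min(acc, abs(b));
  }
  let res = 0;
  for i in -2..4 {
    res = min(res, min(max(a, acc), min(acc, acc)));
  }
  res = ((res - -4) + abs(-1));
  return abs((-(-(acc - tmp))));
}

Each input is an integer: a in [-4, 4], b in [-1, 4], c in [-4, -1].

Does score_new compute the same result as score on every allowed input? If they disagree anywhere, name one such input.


The two versions differ — the changes include local variable names differ; and statement counts differ; and constant usage differs; and arithmetic usage differs.
Tracing a=-3, b=3, c=-3: score: tmp := -2 | ((-(a + tmp)) == (b + b)): false | b := 6 | acc := 1 | iter i=2: | acc := 1 | res := 0 | iter i=-2: | res := 0 | iter i=-1: | res := 0 | iter i=0: | res := 0 | iter i=1: | res := 0 | iter i=2: | res := 0 | iter i=3: | res := 0 | res := 5 | result 3 | score_new: tmp := -2 | ((-(a + tmp)) == (b + b)): false | b := 6 | acc := 1 | iter i=2: | acc := 1 | res := 0 | iter i=-2: | res := 0 | iter i=-1: | res := 0 | iter i=0: | res := 0 | iter i=1: | res := 0 | iter i=2: | res := 0 | iter i=3: | res := 0 | res := 5 | result 3 — matching result 3.
An exhaustive pass over the 216 declared inputs shows identical outputs.
verdict: equivalent


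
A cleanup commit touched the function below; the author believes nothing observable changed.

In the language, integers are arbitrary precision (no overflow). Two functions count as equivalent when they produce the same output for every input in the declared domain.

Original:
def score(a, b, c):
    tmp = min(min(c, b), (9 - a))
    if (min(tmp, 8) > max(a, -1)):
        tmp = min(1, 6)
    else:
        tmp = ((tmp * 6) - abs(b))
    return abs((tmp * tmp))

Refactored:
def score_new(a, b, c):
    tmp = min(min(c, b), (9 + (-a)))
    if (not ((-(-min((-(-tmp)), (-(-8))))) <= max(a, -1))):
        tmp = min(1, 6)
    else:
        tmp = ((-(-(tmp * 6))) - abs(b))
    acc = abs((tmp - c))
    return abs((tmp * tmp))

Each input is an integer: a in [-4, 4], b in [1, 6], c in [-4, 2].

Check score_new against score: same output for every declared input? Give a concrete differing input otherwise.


This is a faithful refactor — local variable names differ, min/max/abs usage differs, comparison usage differs, boolean connective usage differs, arithmetic usage differs, statement counts differ, but the computed results match everywhere.
As a probe, take a=4, b=2, c=-1: score runs tmp = -1; (min(tmp, 8) > max(a, -1)) -> false; tmp = -8; return 64; score_new runs tmp = -1; (not ((-(-min((-(-tmp)), (-(-8))))) <= max(a, -1))) -> false; tmp = -8; acc = 7; return 64; both end at 64.
Every one of the 378 inputs gives matching results.
verdict: equivalent


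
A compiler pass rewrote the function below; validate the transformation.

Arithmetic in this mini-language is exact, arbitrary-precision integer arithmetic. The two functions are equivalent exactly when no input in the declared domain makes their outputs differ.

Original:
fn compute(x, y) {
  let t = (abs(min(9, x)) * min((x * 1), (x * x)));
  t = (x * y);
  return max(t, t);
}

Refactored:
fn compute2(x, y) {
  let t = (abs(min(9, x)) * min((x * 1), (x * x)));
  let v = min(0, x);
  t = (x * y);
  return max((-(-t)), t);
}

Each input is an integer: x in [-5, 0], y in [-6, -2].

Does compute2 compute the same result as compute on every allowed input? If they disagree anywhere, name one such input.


This is a faithful refactor — constant usage differs, plus statement counts differ, plus local variable names differ, plus min/max/abs usage differs, but the computed results match everywhere.
Tracing x=-1, y=-6: compute: t=-1, then t=6, then returns 6 | compute2: t=-1, then v=-1, then t=6, then returns 6 — matching result 6.
Across all 30 domain points the two functions coincide.
verdict: equivalent


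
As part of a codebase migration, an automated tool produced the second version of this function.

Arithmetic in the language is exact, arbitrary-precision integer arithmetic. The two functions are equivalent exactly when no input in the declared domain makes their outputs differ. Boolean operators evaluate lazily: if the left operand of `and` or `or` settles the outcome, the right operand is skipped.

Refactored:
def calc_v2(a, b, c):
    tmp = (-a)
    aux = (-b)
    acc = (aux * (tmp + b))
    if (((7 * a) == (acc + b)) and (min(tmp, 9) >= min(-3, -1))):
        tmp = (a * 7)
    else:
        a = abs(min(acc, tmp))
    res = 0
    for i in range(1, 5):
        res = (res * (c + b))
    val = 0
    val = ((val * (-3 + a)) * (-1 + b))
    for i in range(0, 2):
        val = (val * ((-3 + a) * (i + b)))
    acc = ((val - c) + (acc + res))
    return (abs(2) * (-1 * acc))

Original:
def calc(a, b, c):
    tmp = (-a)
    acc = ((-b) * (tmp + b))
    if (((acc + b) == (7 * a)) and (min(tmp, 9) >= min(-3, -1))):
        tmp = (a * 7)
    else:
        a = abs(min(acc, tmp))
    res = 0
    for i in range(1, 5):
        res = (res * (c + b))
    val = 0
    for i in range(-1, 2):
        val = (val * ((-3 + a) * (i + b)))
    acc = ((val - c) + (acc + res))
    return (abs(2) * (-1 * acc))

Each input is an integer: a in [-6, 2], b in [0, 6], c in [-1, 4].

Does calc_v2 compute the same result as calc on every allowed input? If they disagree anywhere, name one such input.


Comparing the listings, the differences include: arithmetic usage differs; also statement counts differ; also constant usage differs; also local variable names differ; also loop structure differs.
One worked example (a=-6, b=4, c=-1) — calc: tmp := 6 | acc := -40 | (((acc + b) == (7 * a)) and (min(tmp, 9) >= min(-3, -1))): false | a := 40 | res := 0 | iter i=1: | res := 0 | iter i=2: | res := 0 | iter i=3: | res := 0 | iter i=4: | res := 0 | val := 0 | iter i=-1: | val := 0 | iter i=0: | val := 0 | iter i=1: | val := 0 | acc := -39 | result 78; calc_v2: tmp := 6 | aux := -4 | acc := -40 | (((7 * a) == (acc + b)) and (min(tmp, 9) >= min(-3, -1))): false | a := 40 | res := 0 | iter i=1: | res := 0 | iter i=2: | res := 0 | iter i=3: | res := 0 | iter i=4: | res := 0 | val := 0 | val := 0 | iter i=0: | val := 0 | iter i=1: | val := 0 | acc := -39 | result 78; agreement on 78.
Across all 378 domain points the two functions coincide.
verdict: equivalent


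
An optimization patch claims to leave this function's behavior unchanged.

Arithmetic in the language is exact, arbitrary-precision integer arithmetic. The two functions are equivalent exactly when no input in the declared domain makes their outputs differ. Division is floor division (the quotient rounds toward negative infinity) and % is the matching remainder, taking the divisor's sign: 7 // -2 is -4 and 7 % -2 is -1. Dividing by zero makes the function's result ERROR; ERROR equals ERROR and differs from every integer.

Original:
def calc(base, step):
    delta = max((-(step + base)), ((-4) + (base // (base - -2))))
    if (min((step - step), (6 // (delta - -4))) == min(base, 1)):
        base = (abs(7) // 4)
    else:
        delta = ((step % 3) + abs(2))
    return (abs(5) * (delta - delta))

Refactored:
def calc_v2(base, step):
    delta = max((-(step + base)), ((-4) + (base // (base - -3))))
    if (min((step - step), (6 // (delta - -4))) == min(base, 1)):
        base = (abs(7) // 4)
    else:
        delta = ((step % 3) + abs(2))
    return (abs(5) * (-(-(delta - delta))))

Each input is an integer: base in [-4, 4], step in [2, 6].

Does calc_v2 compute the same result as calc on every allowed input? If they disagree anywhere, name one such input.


Consider the input base=-3, step=2.
calc: delta=1, then (min((step - step), (6 // (delta - -4))) == min(base, 1)) is false, then delta=4, then returns 0
calc_v2: a zero divisor aborts: ERROR
0 != ERROR, so the rewrite changes behavior.
verdict: not equivalent; witness: base=-3, step=2


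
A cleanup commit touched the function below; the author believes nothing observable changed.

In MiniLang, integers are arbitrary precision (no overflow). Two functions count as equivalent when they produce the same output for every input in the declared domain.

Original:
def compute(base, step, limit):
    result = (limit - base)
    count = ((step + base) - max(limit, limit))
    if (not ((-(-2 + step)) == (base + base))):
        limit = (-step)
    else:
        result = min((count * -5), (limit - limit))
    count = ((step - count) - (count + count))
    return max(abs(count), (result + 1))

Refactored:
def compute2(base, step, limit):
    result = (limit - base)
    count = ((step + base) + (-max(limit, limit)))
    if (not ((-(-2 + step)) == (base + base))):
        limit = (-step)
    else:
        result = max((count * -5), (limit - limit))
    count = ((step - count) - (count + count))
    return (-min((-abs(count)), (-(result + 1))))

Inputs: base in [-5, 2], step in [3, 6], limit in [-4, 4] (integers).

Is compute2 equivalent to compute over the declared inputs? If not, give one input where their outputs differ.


There is a counterexample at base=-2, step=6, limit=2: 0 on one side, 1 on the other.
compute: result becomes 4; next count becomes 2; next (not ((-(-2 + step)) == (base + base))) evaluates to false; next result becomes -10; next count becomes 0; next final value 0
compute2: result becomes 4; next count becomes 2; next (not ((-(-2 + step)) == (base + base))) evaluates to false; next result becomes 0; next count becomes 0; next final value 1
verdict: not equivalent; witness: base=-2, step=6, limit=2


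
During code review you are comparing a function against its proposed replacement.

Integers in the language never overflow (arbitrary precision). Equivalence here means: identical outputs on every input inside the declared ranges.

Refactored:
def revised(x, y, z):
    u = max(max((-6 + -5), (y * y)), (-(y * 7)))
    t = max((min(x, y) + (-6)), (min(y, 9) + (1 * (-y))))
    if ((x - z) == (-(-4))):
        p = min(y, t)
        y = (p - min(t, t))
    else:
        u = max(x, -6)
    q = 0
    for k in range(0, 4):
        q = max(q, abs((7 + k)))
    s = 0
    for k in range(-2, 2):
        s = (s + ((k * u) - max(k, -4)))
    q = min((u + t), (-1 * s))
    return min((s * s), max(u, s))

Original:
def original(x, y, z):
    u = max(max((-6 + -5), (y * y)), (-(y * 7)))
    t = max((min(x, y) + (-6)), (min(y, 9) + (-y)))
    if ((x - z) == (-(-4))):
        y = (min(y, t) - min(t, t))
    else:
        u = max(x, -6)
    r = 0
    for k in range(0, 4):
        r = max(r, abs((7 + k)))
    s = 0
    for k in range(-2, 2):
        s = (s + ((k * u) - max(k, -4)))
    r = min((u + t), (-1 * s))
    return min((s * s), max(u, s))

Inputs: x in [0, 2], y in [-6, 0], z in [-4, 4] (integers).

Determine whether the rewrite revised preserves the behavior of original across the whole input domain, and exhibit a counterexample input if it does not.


Changes here: arithmetic usage differs, and constant usage differs, and local variable names differ, and statement counts differ; the full 189-point sweep finds no disagreement.
verdict: equivalent


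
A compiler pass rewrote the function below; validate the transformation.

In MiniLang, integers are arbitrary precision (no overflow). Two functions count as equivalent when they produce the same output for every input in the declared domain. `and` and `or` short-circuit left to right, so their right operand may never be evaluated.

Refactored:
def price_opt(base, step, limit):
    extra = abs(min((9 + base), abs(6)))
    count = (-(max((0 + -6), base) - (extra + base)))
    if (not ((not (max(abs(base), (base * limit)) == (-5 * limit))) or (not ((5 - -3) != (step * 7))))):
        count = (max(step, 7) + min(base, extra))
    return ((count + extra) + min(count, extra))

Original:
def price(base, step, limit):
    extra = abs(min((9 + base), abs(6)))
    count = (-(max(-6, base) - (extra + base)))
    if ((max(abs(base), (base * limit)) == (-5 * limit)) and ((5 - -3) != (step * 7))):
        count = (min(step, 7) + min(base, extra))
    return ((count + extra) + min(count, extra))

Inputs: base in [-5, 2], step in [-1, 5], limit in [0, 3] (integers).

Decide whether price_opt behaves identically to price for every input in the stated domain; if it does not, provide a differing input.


On input base=0, step=-1, limit=0, price returns 4 while price_opt returns 19.
verdict: not equivalent; witness: base=0, step=-1, limit=0


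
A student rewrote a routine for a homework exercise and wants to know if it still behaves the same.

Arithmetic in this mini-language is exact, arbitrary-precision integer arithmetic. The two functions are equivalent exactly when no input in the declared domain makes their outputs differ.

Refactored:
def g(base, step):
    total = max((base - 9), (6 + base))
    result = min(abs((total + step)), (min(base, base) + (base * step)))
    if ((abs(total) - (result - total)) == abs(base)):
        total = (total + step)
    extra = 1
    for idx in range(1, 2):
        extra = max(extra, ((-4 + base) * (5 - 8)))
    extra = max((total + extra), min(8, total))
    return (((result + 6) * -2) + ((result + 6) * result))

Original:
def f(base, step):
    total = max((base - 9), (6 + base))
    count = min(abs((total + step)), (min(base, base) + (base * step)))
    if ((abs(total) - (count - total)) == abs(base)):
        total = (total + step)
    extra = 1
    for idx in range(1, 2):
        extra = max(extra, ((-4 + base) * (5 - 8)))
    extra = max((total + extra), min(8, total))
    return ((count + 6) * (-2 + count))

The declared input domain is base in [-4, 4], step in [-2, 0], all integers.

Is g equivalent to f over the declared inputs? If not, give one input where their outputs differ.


Side by side, the visible changes include: arithmetic usage differs, local variable names differ, constant usage differs.
As a probe, take base=-4, step=-2: f runs total=2, then count=0, then ((abs(total) - (count - total)) == abs(base)) is true, then total=0, then extra=1, then (idx=1), then extra=24, then extra=24, then returns -12; g runs total=2, then result=0, then ((abs(total) - (result - total)) == abs(base)) is true, then total=0, then extra=1, then (idx=1), then extra=24, then extra=24, then returns -12; both end at -12.
An exhaustive pass over the 27 declared inputs shows identical outputs.
verdict: equivalent


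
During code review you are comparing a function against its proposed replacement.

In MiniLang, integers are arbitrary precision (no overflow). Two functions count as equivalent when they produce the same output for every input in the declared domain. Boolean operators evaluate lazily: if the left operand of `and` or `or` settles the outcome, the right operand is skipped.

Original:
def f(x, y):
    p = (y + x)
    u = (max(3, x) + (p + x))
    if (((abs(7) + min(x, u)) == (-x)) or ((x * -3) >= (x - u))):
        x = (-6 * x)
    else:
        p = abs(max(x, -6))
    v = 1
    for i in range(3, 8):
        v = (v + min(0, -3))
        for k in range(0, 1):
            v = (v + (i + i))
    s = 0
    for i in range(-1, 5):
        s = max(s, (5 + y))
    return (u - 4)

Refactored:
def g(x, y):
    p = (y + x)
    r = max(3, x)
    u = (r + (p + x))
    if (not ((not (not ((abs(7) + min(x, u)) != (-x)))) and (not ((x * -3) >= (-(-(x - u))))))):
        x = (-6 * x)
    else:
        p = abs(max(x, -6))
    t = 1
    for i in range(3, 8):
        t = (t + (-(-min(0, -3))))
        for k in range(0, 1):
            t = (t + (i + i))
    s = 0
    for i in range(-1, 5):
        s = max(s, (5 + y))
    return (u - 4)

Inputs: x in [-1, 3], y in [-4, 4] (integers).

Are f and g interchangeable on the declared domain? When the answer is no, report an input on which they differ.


The two are interchangeable: local variable names differ; and comparison usage differs; and boolean connective usage differs; and statement counts differ, and every declared input agrees.
Spot check at x=1, y=2 — f: p = 3; u = 7; (((abs(7) + min(x, u)) == (-x)) or ((x * -3) >= (x - u))) -> true; x = -6; v = 1; [i=3]; v = -2; [k=0]; v = 4; [i=4]; v = 1; [k=0]; v = 9; [i=5]; v = 6; [k=0]; v = 16; [i=6]; v = 13; [k=0]; v = 25; [i=7]; v = 22; [k=0]; v = 36; s = 0; [i=-1]; s = 7; [i=0]; s = 7; [i=1]; s = 7; [i=2]; s = 7; [i=3]; s = 7; [i=4]; s = 7; return 3. g: p = 3; r = 3; u = 7; (not ((not (not ((abs(7) + min(x, u)) != (-x)))) and (not ((x * -3) >= (-(-(x - u))))))) -> true; x = -6; t = 1; [i=3]; t = -2; [k=0]; t = 4; [i=4]; t = 1; [k=0]; t = 9; [i=5]; t = 6; [k=0]; t = 16; [i=6]; t = 13; [k=0]; t = 25; [i=7]; t = 22; [k=0]; t = 36; s = 0; [i=-1]; s = 7; [i=0]; s = 7; [i=1]; s = 7; [i=2]; s = 7; [i=3]; s = 7; [i=4]; s = 7; return 3. Both give 3.
Across all 45 domain points the two functions coincide.
verdict: equivalent


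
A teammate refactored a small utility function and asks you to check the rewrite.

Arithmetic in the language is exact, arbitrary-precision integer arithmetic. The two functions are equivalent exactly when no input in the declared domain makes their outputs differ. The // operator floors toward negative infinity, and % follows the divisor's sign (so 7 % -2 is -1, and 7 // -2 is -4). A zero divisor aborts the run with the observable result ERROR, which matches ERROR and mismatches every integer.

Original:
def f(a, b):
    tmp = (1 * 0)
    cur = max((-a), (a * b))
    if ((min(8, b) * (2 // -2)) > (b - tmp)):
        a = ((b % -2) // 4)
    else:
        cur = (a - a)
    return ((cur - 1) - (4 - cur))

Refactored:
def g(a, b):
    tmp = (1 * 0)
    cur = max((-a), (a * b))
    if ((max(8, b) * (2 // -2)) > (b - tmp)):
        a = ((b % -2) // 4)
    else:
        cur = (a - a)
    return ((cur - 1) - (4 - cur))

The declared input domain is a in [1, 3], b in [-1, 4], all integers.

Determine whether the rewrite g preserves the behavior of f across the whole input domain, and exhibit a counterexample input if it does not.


The rewrite breaks on a=1, b=-1, where the results are -7 and -5.
f: tmp=0, then cur=-1, then ((min(8, b) * (2 // -2)) > (b - tmp)) is true, then a=-1, then returns -7
g: tmp=0, then cur=-1, then ((max(8, b) * (2 // -2)) > (b - tmp)) is false, then cur=0, then returns -5
verdict: not equivalent; witness: a=1, b=-1


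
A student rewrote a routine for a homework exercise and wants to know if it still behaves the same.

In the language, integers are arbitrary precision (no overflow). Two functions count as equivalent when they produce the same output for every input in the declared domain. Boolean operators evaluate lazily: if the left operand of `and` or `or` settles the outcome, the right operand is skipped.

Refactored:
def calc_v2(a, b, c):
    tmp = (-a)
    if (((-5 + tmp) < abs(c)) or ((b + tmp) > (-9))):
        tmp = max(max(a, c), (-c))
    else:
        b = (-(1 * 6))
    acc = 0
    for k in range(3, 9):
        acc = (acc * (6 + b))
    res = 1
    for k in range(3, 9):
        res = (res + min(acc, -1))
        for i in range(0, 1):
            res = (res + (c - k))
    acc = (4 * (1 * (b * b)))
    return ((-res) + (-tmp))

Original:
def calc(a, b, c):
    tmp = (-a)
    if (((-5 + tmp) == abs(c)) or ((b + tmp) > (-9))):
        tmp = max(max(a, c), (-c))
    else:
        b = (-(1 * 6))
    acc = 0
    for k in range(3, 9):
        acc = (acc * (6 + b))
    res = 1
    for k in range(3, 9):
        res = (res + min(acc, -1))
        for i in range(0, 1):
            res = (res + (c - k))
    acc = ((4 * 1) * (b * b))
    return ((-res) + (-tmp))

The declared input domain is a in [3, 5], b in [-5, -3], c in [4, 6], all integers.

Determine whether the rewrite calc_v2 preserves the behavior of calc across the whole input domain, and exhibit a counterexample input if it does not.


Run the pair on a=4, b=-5, c=4.
calc: tmp = -4; (((-5 + tmp) == abs(c)) or ((b + tmp) > (-9))) -> false; b = -6; acc = 0; [k=3]; acc = 0; [k=4]; acc = 0; [k=5]; acc = 0; [k=6]; acc = 0; [k=7]; acc = 0; [k=8]; acc = 0; res = 1; [k=3]; res = 0; [i=0]; res = 1; [k=4]; res = 0; [i=0]; res = 0; [k=5]; res = -1; [i=0]; res = -2; [k=6]; res = -3; [i=0]; res = -5; [k=7]; res = -6; [i=0]; res = -9; [k=8]; res = -10; [i=0]; res = -14; acc = 144; return 18
calc_v2: tmp = -4; (((-5 + tmp) < abs(c)) or ((b + tmp) > (-9))) -> true; tmp = 4; acc = 0; [k=3]; acc = 0; [k=4]; acc = 0; [k=5]; acc = 0; [k=6]; acc = 0; [k=7]; acc = 0; [k=8]; acc = 0; res = 1; [k=3]; res = 0; [i=0]; res = 1; [k=4]; res = 0; [i=0]; res = 0; [k=5]; res = -1; [i=0]; res = -2; [k=6]; res = -3; [i=0]; res = -5; [k=7]; res = -6; [i=0]; res = -9; [k=8]; res = -10; [i=0]; res = -14; acc = 100; return 10
18 != 10, so the rewrite changes behavior.
verdict: not equivalent; witness: a=4, b=-5, c=4


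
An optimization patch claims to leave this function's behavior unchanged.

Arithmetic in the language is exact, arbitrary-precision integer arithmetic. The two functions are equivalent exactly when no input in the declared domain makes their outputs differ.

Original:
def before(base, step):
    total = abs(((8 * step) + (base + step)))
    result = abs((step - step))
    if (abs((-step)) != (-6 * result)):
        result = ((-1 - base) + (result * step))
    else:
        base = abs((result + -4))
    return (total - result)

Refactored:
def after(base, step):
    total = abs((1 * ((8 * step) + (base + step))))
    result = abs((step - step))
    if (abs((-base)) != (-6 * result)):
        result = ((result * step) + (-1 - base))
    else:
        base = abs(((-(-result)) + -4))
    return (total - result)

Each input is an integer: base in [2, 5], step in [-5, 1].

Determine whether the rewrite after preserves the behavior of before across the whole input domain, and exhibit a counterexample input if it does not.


Evaluate both at base=2, step=0.
before: total becomes 2; next result becomes 0; next (abs((-step)) != (-6 * result)) evaluates to false; next base becomes 4; next final value 2
after: total becomes 2; next result becomes 0; next (abs((-base)) != (-6 * result)) evaluates to true; next result becomes -3; next final value 5
2 != 5, so the rewrite changes behavior.
verdict: not equivalent; witness: base=2, step=0


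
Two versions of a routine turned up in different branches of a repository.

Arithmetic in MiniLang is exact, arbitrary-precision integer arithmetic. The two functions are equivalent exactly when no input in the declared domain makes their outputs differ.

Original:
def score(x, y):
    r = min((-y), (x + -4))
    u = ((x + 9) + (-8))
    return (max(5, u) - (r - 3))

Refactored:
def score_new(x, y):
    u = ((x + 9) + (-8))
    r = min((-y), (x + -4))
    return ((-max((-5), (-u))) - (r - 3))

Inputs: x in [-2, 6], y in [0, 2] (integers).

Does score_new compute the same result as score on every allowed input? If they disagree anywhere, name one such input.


Evaluate both at x=-2, y=0.
score: r := -6 | u := -1 | result 14
score_new: u := -1 | r := -6 | result 8
14 vs 8 — the two versions disagree here.
verdict: not equivalent; witness: x=-2, y=0


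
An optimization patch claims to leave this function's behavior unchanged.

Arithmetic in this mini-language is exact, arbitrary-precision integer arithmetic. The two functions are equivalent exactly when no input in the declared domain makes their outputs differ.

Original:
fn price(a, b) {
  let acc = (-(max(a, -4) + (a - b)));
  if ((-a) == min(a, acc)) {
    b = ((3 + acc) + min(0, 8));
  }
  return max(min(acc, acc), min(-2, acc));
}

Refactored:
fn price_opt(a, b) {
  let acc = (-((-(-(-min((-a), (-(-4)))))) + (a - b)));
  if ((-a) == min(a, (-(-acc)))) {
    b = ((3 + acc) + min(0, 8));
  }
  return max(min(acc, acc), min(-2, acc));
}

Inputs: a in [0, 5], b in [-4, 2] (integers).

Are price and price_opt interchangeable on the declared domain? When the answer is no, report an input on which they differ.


Differences: min/max/abs usage differs — yet all 42 inputs agree.
verdict: equivalent


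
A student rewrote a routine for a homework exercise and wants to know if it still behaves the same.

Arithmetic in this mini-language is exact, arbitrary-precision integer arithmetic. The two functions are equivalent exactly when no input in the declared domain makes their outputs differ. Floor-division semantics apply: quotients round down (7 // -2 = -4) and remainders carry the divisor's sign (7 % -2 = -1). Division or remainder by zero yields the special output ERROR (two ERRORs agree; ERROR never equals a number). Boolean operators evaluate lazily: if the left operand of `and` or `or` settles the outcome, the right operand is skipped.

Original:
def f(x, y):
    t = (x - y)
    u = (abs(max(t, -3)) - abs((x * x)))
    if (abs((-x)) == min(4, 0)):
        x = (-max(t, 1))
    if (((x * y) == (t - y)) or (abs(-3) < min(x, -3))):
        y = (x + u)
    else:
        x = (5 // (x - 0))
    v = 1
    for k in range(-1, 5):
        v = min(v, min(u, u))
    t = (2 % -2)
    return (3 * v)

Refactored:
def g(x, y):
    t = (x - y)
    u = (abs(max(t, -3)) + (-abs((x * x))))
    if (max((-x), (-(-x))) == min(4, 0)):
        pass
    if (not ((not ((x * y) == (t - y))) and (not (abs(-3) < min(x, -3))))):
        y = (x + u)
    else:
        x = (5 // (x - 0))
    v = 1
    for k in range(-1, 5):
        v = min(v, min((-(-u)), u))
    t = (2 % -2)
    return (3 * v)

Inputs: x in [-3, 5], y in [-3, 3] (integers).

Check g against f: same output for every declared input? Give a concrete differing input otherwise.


Evaluate both at x=0, y=-3.
f: t := 3 | u := 3 | (abs((-x)) == min(4, 0)): true | x := -3 | (((x * y) == (t - y)) or (abs(-3) < min(x, -3))): false | x := -2 | v := 1 | iter k=-1: | v := 1 | iter k=0: | v := 1 | iter k=1: | v := 1 | iter k=2: | v := 1 | iter k=3: | v := 1 | iter k=4: | v := 1 | t := 0 | result 3
g: t := 3 | u := 3 | (max((-x), (-(-x))) == min(4, 0)): true | (not ((not ((x * y) == (t - y))) and (not (abs(-3) < min(x, -3))))): false | divide-by-zero, output ERROR
3 against ERROR: the behavior changed.
verdict: not equivalent; witness: x=0, y=-3


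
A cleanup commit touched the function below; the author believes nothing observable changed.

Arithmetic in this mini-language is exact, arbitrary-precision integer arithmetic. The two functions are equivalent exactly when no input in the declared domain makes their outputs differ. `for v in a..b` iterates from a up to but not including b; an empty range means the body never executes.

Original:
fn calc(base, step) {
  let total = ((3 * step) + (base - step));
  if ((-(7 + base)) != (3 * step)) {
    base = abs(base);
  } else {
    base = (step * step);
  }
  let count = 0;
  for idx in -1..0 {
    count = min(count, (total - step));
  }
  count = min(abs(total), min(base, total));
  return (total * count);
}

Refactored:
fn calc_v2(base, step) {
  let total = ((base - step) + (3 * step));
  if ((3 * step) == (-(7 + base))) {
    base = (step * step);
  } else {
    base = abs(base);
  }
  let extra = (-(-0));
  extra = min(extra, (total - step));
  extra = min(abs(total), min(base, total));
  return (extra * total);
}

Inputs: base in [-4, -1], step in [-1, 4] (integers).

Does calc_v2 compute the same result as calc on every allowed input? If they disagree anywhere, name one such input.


The two are interchangeable: statement counts differ; and local variable names differ; and comparison usage differs; and loop structure differs, and every declared input agrees.
One worked example (base=-3, step=1) — calc: total becomes -1; next ((-(7 + base)) != (3 * step)) evaluates to true; next base becomes 3; next count becomes 0; next at idx=-1:; next count becomes -2; next count becomes -1; next final value 1; calc_v2: total becomes -1; next ((3 * step) == (-(7 + base))) evaluates to false; next base becomes 3; next extra becomes 0; next extra becomes -2; next extra becomes -1; next final value 1; agreement on 1.
An exhaustive pass over the 24 declared inputs shows identical outputs.
verdict: equivalent


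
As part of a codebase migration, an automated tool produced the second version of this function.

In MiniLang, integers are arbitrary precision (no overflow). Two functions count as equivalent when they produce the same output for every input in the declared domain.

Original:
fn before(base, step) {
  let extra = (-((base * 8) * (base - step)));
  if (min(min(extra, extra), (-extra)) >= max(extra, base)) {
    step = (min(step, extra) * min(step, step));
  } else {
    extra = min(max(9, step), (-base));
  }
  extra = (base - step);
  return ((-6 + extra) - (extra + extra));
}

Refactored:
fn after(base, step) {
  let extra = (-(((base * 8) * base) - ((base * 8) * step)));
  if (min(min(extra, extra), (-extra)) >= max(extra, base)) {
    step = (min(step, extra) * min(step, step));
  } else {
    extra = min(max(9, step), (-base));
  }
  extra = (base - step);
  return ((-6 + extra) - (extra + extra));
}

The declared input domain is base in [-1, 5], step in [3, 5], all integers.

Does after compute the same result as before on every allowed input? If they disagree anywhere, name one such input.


This is a faithful refactor — constant usage differs; and arithmetic usage differs, but the computed results match everywhere.
Tracing base=1, step=4: before: extra=24, then (min(min(extra, extra), (-extra)) >= max(extra, base)) is false, then extra=-1, then extra=-3, then returns -3 | after: extra=24, then (min(min(extra, extra), (-extra)) >= max(extra, base)) is false, then extra=-1, then extra=-3, then returns -3 — matching result -3.
Sweeping the whole domain (21 inputs) finds no disagreement.
verdict: equivalent


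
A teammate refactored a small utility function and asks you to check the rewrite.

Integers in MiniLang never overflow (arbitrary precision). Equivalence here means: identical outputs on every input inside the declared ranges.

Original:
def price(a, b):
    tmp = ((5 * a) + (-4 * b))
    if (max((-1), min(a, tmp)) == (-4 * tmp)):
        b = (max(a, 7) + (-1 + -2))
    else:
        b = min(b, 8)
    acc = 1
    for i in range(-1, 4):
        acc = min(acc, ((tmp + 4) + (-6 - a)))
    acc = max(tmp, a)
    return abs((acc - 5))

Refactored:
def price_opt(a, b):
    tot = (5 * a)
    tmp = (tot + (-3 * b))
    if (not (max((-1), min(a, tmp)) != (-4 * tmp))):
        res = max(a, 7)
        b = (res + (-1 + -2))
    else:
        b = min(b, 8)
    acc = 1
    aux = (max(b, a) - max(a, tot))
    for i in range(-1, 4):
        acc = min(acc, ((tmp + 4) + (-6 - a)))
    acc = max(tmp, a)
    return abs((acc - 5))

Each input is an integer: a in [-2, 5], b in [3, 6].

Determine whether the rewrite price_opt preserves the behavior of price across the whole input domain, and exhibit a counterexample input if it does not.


Try a=3, b=3.
price: tmp becomes 3; next (max((-1), min(a, tmp)) == (-4 * tmp)) evaluates to false; next b becomes 3; next acc becomes 1; next at i=-1:; next acc becomes -2; next at i=0:; next acc becomes -2; next at i=1:; next acc becomes -2; next at i=2:; next acc becomes -2; next at i=3:; next acc becomes -2; next acc becomes 3; next final value 2
price_opt: tot becomes 15; next tmp becomes 6; next (not (max((-1), min(a, tmp)) != (-4 * tmp))) evaluates to false; next b becomes 3; next acc becomes 1; next aux becomes -12; next at i=-1:; next acc becomes 1; next at i=0:; next acc becomes 1; next at i=1:; next acc becomes 1; next at i=2:; next acc becomes 1; next at i=3:; next acc becomes 1; next acc becomes 6; next final value 1
2 against 1: the behavior changed.
verdict: not equivalent; witness: a=3, b=3
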